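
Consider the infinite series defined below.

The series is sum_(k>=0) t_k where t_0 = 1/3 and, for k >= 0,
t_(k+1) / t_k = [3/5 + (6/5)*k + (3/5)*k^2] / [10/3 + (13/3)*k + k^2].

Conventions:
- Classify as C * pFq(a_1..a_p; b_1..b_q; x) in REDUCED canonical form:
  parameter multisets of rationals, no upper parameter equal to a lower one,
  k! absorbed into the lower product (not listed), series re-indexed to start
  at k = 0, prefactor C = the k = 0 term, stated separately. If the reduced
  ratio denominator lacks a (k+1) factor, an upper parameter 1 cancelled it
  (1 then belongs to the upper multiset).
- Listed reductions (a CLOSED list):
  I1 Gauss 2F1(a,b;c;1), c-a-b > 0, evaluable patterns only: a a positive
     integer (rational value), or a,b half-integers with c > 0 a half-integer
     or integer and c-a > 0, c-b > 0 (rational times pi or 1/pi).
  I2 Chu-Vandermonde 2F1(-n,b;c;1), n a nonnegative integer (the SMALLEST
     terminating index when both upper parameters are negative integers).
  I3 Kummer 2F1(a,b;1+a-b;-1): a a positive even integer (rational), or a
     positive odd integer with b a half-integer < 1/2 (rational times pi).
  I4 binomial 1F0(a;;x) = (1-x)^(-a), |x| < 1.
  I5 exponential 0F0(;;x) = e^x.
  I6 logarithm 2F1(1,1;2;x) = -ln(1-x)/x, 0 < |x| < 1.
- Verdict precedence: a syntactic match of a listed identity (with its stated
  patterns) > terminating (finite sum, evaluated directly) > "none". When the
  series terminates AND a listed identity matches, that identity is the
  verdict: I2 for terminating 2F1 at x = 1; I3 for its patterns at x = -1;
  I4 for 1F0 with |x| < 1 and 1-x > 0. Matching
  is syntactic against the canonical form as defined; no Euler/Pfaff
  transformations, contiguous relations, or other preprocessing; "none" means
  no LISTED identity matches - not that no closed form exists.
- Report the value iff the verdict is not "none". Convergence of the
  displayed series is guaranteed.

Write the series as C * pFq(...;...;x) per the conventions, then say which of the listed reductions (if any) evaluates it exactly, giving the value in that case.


Key step: from the first term 1/3: roots of the ratio polynomials (prefactor 1/3) are the negated parameters.
Step ratio: r(k) = (3/5) * (k+1) (k+1) / [(k+10/3) (k+1)] ; factor over Q: parameters, x = (3/5), and C = 1/3.

Canonical form: C = 1/3 times 2F1 with upper {1, 1}, lower {10/3}, x = 3/5. Verdict: none - this 2F1 at x = 3/5 matches no listed pattern, and upper {1, 1} holds no stopper.


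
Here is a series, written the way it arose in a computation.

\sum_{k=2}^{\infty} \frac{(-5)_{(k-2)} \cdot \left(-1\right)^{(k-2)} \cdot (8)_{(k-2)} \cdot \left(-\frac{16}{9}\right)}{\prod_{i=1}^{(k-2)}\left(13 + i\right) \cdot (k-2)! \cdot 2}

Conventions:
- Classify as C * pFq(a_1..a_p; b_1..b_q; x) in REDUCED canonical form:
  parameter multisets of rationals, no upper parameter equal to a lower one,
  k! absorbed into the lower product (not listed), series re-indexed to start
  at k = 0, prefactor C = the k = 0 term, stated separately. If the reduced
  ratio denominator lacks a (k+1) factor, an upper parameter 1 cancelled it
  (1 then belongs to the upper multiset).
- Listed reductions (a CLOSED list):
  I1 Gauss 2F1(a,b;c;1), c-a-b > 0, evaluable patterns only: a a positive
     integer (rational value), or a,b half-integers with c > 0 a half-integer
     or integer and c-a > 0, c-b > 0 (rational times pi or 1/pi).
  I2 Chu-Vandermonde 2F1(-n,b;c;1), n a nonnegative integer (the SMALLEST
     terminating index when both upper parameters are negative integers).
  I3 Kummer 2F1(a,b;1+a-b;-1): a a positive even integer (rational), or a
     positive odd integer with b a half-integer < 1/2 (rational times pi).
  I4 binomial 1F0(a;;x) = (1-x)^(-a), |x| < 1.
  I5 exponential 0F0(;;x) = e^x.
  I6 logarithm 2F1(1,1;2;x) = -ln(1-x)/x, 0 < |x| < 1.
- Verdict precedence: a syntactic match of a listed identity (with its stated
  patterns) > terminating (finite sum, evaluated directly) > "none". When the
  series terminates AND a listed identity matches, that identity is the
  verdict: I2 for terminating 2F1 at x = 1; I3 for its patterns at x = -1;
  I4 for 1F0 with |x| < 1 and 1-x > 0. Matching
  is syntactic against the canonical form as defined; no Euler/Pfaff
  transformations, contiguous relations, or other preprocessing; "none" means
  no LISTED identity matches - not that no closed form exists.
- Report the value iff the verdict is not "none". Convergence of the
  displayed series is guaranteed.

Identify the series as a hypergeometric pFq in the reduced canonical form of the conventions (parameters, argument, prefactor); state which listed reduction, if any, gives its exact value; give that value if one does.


Classification (C = -\frac{8}{9}): 2F1 with upper {-5, 8}, lower {14}, argument x = -1. Verdict (x = -1): Kummer's theorem (I3) applies (x = -1; c = 14 equals 1+a-b for upper {-5, 8}: listed pattern). Value: -\frac{572}{63}.

Structural cue: x = -1 and the lower running product (prefactor -8/9) is a rising factorial.
Adjacent-term ratio: r(k) = -1 * (k-5) (k+8) / [(k+14) (k+1)] - rational in k, leading ratio -1; with t_0 = -\frac{8}{9}, classification follows.


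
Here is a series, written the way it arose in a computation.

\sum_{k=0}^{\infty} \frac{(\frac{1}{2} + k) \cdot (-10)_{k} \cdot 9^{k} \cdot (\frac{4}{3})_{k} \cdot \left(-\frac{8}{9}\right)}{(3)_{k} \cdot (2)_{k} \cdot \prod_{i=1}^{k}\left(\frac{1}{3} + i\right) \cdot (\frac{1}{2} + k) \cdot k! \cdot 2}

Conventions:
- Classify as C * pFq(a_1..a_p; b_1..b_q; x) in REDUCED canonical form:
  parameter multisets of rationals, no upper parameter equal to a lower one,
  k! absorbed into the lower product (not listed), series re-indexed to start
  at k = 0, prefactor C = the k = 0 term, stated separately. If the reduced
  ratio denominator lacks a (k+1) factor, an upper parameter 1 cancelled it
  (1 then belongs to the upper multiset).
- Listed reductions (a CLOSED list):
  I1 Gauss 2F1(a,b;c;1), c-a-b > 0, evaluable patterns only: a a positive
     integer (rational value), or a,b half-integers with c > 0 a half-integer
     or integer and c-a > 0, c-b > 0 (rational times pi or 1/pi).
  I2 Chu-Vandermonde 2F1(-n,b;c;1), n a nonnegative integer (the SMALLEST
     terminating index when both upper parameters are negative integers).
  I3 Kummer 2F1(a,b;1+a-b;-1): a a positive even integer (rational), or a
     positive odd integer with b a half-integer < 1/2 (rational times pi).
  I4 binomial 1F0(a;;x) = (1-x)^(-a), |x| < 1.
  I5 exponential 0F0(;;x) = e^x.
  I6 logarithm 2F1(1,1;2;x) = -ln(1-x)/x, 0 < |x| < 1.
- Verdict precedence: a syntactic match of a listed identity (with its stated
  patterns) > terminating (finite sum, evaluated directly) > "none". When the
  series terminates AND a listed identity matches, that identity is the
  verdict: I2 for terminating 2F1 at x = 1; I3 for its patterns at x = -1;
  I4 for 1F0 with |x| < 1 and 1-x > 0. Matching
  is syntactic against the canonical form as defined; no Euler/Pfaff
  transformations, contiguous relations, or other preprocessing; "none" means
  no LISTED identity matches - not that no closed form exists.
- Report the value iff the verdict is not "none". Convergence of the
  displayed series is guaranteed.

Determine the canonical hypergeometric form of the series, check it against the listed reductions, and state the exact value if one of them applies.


At argument 9: a 1F2 with upper {-10}, lower {2, 3}, scaled by C = -\frac{4}{9}. Verdict: terminating at k = 10: the factor (-10)_k kills every later term; summing the 11 survivors is exact. Hence: -\frac{286718083787}{1092833280000}.

Key observation: t_0 being -\frac{4}{9}, the constant factors (C = -4/9, x = 9) combine into one prefactor.
Step ratio: r(k) = 9 * (k-10) / [(k+2) (k+3) (k+1)] ; factor over Q: parameters, x = 9, and C = -\frac{4}{9}.


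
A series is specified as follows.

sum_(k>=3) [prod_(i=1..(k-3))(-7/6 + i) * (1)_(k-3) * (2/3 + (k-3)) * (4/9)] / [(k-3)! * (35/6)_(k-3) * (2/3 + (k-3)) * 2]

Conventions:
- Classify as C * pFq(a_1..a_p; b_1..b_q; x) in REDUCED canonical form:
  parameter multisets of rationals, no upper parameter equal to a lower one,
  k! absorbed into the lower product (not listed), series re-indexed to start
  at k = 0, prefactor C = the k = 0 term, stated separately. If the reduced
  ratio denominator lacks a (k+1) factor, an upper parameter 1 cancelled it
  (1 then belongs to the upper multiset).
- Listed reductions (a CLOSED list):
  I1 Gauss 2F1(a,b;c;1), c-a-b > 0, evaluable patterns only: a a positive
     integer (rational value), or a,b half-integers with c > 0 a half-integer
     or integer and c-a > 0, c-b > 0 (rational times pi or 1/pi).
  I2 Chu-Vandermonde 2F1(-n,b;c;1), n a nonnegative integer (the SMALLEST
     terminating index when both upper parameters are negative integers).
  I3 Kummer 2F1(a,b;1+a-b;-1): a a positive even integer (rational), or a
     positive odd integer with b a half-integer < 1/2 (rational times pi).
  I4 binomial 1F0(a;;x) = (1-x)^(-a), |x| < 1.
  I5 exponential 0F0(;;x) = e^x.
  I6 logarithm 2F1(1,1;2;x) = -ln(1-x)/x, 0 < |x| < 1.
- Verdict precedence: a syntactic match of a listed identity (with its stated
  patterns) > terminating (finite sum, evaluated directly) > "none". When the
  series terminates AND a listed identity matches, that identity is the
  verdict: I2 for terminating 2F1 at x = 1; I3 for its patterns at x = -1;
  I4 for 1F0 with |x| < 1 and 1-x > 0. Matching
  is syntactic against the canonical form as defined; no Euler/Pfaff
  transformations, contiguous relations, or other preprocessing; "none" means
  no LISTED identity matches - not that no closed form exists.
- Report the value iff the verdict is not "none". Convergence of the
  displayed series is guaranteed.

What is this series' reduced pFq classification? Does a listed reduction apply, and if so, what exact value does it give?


The series (x = 1) is 2F1: upper {-1/6, 1}, lower {35/6}, prefactor 2/9. Verdict (x = 1): Gauss's theorem (I1) applies (x = 1: the Gamma ratio telescopes since c-a-b = 5 > 0 and a = 1 in Z>0). Hence: 29/135.

Structural cue: from the first term 2/9: the constant factors (prefactor 2/9) combine into one prefactor.
Step ratio: r(k) = 1 * (k-1/6) (k+1) / [(k+35/6) (k+1)] - rational; roots negated = parameters, x = 1, C = 2/9.


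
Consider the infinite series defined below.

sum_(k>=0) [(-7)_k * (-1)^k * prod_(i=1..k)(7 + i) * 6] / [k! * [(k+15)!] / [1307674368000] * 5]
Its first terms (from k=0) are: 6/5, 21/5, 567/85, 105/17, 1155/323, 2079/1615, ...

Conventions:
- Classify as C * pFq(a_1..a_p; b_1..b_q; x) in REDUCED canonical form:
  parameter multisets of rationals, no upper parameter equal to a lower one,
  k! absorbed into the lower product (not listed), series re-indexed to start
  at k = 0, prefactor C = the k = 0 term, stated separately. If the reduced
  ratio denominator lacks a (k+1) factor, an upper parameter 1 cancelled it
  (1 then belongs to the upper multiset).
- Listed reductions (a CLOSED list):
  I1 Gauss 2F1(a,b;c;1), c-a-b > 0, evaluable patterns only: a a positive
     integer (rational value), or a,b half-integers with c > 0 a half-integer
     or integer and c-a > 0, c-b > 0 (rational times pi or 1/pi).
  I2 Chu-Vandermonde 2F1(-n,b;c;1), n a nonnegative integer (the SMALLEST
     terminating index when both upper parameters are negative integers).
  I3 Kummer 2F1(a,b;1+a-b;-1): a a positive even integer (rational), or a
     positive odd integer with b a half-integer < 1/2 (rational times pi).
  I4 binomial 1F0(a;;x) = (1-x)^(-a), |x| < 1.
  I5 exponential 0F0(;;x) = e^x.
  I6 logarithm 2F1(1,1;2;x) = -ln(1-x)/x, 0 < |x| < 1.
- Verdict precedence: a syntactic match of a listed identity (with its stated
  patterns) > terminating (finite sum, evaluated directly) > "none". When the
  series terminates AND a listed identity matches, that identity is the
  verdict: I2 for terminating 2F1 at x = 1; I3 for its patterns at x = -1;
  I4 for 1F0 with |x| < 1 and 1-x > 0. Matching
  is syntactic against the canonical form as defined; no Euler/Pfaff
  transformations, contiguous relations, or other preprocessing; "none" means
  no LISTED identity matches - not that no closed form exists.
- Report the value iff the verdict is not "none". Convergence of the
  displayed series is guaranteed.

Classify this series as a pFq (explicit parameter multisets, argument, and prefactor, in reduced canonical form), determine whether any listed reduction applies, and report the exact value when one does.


Classification (C = 6/5): 2F1 with upper {-7, 8}, lower {16}, argument x = -1. Verdict: Kummer (I3) matches (x = -1; c = 16 equals 1+a-b for upper {-7, 8}: listed pattern). Sum: 117/5.

Key observation: t_0 being 6/5, the running product (prefactor 6/5) telescopes to a rising factorial.
Step ratio: r(k) = (-1) * (k-7) (k+8) / [(k+16) (k+1)] - poly over poly, x = (-1) from leading terms; C = 6/5 at k = 0.


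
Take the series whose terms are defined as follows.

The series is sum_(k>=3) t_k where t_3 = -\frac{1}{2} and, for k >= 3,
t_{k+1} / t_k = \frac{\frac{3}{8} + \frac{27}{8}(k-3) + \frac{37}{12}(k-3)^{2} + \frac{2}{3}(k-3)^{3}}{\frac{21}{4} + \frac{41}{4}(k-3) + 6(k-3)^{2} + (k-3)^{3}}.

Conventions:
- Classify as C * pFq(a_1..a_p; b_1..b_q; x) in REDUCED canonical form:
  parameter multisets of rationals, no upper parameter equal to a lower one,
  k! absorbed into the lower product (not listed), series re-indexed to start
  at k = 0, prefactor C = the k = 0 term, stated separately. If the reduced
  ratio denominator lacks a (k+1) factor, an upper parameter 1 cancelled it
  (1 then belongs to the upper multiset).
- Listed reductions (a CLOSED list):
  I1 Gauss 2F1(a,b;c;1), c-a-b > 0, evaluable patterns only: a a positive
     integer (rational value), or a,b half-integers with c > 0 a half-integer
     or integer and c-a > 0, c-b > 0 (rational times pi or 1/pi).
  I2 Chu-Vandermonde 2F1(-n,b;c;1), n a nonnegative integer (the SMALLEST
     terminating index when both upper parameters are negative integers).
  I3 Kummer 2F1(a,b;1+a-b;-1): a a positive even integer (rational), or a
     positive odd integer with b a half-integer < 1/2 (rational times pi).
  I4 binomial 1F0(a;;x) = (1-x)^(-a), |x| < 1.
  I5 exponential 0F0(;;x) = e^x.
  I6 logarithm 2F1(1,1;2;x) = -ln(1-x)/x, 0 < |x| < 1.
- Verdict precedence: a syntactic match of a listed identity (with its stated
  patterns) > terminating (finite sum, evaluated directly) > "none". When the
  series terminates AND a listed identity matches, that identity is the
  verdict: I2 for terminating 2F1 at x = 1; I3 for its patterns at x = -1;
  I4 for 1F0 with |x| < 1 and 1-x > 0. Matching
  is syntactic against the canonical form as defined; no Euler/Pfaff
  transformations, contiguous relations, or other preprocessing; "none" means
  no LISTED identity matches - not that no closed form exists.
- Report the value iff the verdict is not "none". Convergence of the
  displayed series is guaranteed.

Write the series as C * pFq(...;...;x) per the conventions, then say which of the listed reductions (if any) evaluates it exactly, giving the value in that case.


x = \frac{2}{3} here; the reduced form reads 2F1, upper {\frac{1}{8}, 3}, lower {\frac{7}{2}}, C = -\frac{1}{2}. Verdict: none. A 2F1 with upper {\frac{1}{8}, 3} fits none of I1-I6 at x = \frac{2}{3}; the sum runs forever.

Key observation: with t_0 = -\frac{1}{2}, factor the ratio over Q (prefactor -1/2): negated roots = parameters.
Adjacent-term ratio: r(k) = \frac{2}{3} * (k+\frac{1}{8}) (k+3) / [(k+\frac{7}{2}) (k+1)] - rational in k. x = \frac{2}{3}; t_0 = -\frac{1}{2}; negate the roots.


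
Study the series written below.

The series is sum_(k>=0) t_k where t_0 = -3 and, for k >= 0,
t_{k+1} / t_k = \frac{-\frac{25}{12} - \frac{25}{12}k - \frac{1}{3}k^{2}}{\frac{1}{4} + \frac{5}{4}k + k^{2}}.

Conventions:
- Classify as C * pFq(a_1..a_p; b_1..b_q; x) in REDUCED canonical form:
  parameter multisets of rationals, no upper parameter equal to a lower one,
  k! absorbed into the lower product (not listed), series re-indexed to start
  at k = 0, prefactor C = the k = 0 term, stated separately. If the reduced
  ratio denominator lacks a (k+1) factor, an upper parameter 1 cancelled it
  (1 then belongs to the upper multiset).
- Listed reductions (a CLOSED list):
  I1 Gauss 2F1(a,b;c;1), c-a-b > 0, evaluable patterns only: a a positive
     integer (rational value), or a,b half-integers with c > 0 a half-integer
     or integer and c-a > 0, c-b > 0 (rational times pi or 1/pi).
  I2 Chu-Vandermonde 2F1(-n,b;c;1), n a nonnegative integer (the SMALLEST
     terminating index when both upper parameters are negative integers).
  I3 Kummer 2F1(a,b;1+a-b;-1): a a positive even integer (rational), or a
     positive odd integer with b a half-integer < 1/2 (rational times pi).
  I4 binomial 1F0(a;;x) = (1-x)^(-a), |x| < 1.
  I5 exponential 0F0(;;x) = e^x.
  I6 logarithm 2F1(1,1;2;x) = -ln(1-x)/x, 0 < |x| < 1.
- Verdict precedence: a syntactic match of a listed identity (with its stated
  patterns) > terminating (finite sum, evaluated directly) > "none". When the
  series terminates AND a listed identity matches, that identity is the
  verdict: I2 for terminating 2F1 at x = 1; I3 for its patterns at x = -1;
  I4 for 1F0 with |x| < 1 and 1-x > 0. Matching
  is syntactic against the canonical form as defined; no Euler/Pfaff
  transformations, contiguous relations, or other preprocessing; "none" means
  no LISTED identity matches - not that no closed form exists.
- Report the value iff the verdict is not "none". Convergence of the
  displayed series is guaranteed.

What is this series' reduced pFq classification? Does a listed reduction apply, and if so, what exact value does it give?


Prefactor -3, argument -\frac{1}{3}: 2F1 with upper {\frac{5}{4}, 5} over lower {\frac{1}{4}}. Verdict: none. No listed pattern accepts 2F1(\frac{5}{4}, 5; \frac{1}{4}; -\frac{1}{3}).

First insight: with t_0 = -3, the expanded ratio factors over Q; C = -3, x = -1/3, roots give parameters.
Adjacent-term ratio: r(k) = -\frac{1}{3} * (k+\frac{5}{4}) (k+5) / [(k+\frac{1}{4}) (k+1)] - poly over poly, x = -\frac{1}{3} from leading terms; C = -3 at k = 0.


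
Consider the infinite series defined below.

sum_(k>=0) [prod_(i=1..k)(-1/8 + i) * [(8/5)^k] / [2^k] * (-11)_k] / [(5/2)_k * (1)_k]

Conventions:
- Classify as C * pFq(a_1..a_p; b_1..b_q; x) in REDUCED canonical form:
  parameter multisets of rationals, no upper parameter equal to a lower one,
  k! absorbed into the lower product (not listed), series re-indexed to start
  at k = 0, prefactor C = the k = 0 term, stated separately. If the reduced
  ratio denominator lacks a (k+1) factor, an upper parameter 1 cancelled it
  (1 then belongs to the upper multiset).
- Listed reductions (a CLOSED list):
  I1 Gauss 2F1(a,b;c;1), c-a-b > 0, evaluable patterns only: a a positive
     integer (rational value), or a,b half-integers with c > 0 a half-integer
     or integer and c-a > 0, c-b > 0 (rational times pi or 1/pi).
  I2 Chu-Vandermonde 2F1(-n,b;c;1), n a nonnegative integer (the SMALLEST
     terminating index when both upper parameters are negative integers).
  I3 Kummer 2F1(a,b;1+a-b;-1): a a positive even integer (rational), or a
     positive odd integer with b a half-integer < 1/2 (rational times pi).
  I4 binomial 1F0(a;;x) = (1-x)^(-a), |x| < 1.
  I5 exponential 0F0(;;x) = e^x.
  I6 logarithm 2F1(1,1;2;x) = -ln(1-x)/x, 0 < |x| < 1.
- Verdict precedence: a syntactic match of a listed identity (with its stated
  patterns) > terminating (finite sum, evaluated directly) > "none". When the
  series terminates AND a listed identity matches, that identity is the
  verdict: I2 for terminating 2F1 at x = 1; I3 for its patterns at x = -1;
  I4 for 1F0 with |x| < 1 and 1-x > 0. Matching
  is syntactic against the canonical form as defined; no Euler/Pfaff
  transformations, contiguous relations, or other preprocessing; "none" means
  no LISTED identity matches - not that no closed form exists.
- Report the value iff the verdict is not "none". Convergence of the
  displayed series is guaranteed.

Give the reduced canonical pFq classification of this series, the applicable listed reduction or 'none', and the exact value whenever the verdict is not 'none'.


With C = 1: the canonical form is 2F1(-11, 7/8; 5/2; 4/5). Verdict: terminating at k = 11: the factor (-11)_k kills every later term; summing the 12 survivors is exact. Hence: 76694014144/394287109375.

Key observation: t_0 = 1 here, and the running product (prefactor 1) telescopes to a rising factorial.
Term ratio: r(k) = (4/5) * (k-11) (k+7/8) / [(k+5/2) (k+1)] - rational; roots negated = parameters, x = (4/5), C = 1.


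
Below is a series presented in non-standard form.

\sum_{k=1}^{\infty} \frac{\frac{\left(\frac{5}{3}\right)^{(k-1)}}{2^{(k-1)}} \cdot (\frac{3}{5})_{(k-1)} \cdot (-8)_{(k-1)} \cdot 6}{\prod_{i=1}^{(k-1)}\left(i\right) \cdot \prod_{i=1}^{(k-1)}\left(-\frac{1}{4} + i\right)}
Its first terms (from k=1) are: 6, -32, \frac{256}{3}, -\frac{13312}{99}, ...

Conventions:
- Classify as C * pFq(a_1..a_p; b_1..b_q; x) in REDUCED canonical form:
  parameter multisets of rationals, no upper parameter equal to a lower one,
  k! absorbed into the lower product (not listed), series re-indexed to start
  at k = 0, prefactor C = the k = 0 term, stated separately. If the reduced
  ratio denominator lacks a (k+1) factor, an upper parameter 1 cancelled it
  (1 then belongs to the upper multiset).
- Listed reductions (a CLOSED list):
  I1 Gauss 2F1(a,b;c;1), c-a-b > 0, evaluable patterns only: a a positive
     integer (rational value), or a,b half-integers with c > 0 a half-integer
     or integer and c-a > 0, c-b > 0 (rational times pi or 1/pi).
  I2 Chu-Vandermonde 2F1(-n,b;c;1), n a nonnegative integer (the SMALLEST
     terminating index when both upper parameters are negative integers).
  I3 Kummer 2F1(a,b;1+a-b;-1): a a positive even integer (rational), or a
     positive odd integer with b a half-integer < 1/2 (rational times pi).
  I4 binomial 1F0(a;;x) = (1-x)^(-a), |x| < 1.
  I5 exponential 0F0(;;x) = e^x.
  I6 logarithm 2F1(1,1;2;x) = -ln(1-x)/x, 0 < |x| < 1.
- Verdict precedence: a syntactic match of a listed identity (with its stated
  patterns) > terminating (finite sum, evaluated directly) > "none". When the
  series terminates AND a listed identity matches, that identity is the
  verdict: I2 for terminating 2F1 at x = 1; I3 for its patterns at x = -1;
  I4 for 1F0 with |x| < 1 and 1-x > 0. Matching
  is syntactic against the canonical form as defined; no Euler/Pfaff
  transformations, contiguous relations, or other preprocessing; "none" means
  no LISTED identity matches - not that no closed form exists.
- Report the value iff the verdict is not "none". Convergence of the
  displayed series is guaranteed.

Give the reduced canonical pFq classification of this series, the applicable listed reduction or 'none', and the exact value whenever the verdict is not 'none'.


Key step: t_0 being 6, the lower running product (C = 6) is a rising factorial.
Ratio: r(k) = \frac{5}{6} * (k-8) (k+\frac{3}{5}) / [(k+\frac{3}{4}) (k+1)] - rational; roots negated = parameters, x = \frac{5}{6}, C = 6.

x = \frac{5}{6} here; the reduced form reads 2F1, upper {-8, \frac{3}{5}}, lower {\frac{3}{4}}, C = 6. Verdict: terminating at k = 8: the factor (-8)_k kills every later term; summing the 9 survivors is exact. Sum: \frac{81985058}{212543595}.


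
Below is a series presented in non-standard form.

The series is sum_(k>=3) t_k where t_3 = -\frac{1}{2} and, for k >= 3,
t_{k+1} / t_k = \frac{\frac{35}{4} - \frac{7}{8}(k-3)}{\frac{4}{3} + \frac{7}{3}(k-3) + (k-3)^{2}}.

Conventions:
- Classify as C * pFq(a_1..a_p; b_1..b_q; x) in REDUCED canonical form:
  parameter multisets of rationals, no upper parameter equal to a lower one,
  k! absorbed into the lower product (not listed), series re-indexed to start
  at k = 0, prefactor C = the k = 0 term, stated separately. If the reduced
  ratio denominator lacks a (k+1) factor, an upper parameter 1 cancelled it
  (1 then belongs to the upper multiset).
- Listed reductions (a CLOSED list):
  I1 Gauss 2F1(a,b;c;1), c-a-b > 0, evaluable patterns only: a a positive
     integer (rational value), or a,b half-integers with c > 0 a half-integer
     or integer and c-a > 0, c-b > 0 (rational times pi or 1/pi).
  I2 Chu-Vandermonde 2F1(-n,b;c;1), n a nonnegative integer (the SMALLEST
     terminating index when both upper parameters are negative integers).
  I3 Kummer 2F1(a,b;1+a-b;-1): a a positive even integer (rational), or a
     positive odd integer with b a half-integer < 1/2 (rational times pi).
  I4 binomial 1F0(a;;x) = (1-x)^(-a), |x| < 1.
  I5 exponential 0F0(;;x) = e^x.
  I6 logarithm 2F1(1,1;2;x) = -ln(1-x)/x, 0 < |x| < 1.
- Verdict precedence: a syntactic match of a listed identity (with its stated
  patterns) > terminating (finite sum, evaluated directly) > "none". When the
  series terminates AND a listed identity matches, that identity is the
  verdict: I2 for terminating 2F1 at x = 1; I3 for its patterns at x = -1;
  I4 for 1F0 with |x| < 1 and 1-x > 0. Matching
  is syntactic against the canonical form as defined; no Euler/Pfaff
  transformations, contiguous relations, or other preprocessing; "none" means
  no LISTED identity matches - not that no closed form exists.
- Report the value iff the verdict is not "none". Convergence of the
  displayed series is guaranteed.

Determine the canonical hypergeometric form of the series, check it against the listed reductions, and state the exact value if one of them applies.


Classification (C = -\frac{1}{2}): 1F1 with upper {-10}, lower {\frac{4}{3}}, argument x = -\frac{7}{8}. Verdict: terminating - no listed pattern fits, but -10 in the upper list cuts the series at k = 10; direct evaluation. Exact value: -\frac{344199776735140749529}{23152141468172288000}.

First insight: t_0 being -\frac{1}{2}, the expanded ratio factors over Q; prefactor -1/2, roots give parameters.
Adjacent-term ratio: r(k) = -\frac{7}{8} * (k-10) / [(k+\frac{4}{3}) (k+1)] - rational; roots negated = parameters, x = -\frac{7}{8}, C = -\frac{1}{2}.


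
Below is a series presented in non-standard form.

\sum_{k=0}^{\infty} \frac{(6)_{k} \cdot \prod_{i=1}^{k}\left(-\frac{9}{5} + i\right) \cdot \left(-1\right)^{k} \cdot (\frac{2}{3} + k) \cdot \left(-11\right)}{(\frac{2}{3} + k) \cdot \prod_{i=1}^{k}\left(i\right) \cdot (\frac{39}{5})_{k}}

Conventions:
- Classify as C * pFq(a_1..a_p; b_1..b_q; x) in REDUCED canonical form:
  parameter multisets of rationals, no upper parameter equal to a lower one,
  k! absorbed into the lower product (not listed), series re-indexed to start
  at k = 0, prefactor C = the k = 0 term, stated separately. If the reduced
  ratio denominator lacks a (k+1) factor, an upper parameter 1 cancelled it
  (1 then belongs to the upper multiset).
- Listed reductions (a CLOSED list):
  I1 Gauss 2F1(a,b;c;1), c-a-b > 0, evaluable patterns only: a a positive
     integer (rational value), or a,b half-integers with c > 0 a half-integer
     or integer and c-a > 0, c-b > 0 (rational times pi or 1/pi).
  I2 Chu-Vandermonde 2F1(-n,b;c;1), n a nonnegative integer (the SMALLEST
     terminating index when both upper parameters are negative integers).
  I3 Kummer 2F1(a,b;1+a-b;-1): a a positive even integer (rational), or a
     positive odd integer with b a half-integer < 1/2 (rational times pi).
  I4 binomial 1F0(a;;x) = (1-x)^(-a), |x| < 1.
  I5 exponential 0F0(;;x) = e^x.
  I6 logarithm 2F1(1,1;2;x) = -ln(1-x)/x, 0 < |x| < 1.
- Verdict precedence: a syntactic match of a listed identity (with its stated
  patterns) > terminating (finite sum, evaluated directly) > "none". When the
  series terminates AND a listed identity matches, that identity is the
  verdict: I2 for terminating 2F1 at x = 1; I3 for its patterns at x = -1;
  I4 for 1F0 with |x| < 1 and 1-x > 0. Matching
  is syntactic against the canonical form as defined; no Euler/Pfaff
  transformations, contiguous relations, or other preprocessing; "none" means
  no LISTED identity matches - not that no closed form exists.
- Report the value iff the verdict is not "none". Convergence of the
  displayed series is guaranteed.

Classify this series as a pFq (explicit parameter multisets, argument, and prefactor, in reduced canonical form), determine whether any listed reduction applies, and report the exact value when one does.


This is -11 * 2F1(-\frac{4}{5}, 6; \frac{39}{5}; -1) in reduced canonical form. Verdict: this is Kummer (I3) (x = -1; c = \frac{39}{5} equals 1+a-b for upper {-\frac{4}{5}, 6}: listed pattern). Exact value: -\frac{10846}{625}.

The tell: from the first term -11: the running product (C = -11, x = -1) telescopes to a rising factorial.
Consecutive-term ratio: r(k) = -1 * (k-\frac{4}{5}) (k+6) / [(k+\frac{39}{5}) (k+1)] ; factor over Q: parameters, x = -1, and C = -11.


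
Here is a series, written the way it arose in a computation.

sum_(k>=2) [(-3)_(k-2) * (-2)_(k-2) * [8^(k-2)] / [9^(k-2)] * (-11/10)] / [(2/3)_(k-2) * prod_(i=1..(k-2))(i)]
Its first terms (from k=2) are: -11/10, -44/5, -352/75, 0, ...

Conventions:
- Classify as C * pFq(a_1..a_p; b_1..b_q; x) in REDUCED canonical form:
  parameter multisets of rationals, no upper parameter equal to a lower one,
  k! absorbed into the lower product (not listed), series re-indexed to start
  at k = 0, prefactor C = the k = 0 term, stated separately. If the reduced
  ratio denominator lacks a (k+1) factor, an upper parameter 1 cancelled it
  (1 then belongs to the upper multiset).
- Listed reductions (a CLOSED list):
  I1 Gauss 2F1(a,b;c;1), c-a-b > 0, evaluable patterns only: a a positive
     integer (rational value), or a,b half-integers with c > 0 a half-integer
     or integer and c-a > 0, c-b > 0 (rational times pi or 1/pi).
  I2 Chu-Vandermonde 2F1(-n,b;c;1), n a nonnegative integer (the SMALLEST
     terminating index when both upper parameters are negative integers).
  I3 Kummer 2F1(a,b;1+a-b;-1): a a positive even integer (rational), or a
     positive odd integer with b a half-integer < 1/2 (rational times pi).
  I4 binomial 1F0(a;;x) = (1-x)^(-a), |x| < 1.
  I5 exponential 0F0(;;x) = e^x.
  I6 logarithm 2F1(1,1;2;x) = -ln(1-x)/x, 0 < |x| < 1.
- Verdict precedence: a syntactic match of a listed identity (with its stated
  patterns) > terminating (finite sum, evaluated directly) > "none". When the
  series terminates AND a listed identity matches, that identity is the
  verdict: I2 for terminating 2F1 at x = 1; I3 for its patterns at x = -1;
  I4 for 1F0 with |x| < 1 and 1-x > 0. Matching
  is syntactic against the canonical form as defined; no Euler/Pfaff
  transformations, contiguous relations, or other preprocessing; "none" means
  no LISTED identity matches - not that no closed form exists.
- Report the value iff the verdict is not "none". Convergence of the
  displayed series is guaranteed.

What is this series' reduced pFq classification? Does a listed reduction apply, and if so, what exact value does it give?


At argument 8/9: a 2F1 with upper {-3, -2}, lower {2/3}, scaled by C = -11/10. Verdict: terminating - upper parameter -2 makes this a finite sum (last index 2), evaluated exactly. Its exact value is -2189/150.

Structural cue: from the first term -11/10: the two geometric factors (prefactor -11/10) combine into one argument.
Consecutive-term ratio: r(k) = (8/9) * (k-3) (k-2) / [(k+2/3) (k+1)] - poly over poly, x = (8/9) from leading terms; C = -11/10 at k = 0.


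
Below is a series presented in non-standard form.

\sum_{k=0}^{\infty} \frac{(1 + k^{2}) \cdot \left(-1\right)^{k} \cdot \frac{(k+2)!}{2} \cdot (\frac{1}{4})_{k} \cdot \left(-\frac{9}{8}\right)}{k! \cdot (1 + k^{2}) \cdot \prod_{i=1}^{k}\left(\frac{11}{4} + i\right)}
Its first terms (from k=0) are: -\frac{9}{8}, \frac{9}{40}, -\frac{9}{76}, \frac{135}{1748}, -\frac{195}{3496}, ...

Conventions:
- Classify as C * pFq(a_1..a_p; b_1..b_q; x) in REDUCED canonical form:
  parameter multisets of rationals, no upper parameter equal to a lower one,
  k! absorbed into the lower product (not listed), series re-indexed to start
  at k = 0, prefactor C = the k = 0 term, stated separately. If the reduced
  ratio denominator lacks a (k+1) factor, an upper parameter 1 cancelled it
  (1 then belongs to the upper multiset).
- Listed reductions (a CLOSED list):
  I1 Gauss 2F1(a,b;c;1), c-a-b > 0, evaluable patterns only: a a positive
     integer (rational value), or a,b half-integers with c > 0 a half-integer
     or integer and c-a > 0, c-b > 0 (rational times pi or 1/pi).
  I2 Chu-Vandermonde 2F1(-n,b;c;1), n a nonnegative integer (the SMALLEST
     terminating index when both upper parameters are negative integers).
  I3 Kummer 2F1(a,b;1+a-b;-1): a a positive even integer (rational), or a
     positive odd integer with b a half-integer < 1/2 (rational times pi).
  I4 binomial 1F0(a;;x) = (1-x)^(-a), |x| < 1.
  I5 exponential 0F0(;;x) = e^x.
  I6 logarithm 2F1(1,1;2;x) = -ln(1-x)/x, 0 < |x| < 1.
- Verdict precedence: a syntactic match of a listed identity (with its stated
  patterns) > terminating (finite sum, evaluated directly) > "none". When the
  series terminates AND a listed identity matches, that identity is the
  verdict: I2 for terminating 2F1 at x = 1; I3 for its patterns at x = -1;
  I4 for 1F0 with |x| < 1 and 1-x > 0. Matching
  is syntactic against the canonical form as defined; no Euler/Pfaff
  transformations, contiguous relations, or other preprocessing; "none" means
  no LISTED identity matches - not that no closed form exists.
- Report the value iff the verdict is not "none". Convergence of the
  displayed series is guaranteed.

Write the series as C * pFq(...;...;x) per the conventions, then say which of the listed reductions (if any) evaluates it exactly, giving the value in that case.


With C = -\frac{9}{8}: the canonical form is 2F1(\frac{1}{4}, 3; \frac{15}{4}; -1). Verdict: none - at argument -1 the multisets {\frac{1}{4}, 3} ; {\frac{15}{4}} match no listed identity.

Structural cue: t_0 being -\frac{9}{8}, the factorial ratio (C = -9/8, x = -1) (k+a-1)!/(a-1)! is a rising factorial (a)_k.
Ratio: r(k) = -1 * (k+\frac{1}{4}) (k+3) / [(k+\frac{15}{4}) (k+1)] ; factor over Q: parameters, x = -1, and C = -\frac{9}{8}.


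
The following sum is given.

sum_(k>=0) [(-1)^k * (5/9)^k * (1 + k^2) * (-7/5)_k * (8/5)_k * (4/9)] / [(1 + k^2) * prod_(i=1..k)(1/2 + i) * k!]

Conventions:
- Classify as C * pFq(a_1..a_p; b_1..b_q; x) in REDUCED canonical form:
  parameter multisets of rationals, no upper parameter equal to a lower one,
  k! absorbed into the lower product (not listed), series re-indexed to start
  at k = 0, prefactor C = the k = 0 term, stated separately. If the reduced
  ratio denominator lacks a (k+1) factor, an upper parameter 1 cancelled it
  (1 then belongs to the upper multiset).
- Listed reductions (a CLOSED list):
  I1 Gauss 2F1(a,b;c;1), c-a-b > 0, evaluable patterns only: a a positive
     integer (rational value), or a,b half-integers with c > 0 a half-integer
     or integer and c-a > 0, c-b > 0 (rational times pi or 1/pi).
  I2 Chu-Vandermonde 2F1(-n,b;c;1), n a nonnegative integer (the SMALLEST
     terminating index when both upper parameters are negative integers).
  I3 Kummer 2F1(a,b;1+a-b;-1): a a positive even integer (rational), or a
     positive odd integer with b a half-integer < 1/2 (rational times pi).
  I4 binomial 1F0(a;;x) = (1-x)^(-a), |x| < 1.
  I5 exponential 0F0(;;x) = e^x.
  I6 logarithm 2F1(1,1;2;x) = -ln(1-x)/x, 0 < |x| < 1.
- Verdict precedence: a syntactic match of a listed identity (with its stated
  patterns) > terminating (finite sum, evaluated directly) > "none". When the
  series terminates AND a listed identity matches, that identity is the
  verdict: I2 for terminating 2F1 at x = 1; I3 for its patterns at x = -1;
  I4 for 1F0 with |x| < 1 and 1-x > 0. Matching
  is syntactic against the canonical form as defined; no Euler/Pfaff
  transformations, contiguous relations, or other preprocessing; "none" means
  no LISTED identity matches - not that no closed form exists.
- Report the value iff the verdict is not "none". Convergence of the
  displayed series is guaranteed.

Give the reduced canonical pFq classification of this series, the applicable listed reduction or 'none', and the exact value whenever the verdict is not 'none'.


The series (x = -5/9) is 2F1: upper {-7/5, 8/5}, lower {3/2}, prefactor 4/9. Verdict: none - this 2F1 at x = -5/9 matches no listed pattern, and upper {-7/5, 8/5} holds no stopper.

Key step: from the first term 4/9: the lower running product (C = 4/9) is a rising factorial.
Consecutive-term ratio: r(k) = (-5/9) * (k-7/5) (k+8/5) / [(k+3/2) (k+1)] - rational; roots negated = parameters, x = (-5/9), C = 4/9.


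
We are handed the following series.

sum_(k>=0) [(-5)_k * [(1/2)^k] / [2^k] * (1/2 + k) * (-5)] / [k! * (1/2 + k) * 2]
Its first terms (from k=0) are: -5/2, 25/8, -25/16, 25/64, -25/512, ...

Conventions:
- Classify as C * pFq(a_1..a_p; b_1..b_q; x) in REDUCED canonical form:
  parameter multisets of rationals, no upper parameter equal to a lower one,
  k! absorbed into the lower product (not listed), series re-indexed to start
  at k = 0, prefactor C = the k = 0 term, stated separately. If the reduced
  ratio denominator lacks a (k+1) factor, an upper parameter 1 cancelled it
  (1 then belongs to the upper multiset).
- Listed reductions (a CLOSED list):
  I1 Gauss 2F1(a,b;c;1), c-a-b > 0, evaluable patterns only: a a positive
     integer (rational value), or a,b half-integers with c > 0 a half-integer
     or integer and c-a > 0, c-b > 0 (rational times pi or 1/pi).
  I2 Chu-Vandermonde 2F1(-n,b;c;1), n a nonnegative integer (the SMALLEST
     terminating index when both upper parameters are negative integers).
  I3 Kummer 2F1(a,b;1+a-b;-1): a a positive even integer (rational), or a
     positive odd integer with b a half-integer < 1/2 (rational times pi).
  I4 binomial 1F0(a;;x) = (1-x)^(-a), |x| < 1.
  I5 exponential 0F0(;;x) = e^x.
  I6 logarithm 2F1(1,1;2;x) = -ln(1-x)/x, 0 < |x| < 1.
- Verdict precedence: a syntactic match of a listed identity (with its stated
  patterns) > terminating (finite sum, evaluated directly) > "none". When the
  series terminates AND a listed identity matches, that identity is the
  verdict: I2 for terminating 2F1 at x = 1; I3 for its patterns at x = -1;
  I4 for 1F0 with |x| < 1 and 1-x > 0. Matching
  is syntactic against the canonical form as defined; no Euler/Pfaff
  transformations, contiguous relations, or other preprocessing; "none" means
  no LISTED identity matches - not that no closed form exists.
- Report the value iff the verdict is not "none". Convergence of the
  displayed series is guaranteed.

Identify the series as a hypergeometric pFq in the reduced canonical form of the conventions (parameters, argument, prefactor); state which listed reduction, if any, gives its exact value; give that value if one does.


This is -5/2 * 1F0(-5; -; 1/4) in reduced canonical form. Verdict at x = 1/4: the I4 binomial reduction matches (the 1F0 binomial series: exponent 5, x = 1/4). Hence: -1215/2048.

First insight: t_0 being -5/2, the two k-th powers (prefactor -5/2) combine into one argument.
Consecutive-term ratio: r(k) = (1/4) * (k-5) / [(k+1)] ; factor over Q: parameters, x = (1/4), and C = -5/2.


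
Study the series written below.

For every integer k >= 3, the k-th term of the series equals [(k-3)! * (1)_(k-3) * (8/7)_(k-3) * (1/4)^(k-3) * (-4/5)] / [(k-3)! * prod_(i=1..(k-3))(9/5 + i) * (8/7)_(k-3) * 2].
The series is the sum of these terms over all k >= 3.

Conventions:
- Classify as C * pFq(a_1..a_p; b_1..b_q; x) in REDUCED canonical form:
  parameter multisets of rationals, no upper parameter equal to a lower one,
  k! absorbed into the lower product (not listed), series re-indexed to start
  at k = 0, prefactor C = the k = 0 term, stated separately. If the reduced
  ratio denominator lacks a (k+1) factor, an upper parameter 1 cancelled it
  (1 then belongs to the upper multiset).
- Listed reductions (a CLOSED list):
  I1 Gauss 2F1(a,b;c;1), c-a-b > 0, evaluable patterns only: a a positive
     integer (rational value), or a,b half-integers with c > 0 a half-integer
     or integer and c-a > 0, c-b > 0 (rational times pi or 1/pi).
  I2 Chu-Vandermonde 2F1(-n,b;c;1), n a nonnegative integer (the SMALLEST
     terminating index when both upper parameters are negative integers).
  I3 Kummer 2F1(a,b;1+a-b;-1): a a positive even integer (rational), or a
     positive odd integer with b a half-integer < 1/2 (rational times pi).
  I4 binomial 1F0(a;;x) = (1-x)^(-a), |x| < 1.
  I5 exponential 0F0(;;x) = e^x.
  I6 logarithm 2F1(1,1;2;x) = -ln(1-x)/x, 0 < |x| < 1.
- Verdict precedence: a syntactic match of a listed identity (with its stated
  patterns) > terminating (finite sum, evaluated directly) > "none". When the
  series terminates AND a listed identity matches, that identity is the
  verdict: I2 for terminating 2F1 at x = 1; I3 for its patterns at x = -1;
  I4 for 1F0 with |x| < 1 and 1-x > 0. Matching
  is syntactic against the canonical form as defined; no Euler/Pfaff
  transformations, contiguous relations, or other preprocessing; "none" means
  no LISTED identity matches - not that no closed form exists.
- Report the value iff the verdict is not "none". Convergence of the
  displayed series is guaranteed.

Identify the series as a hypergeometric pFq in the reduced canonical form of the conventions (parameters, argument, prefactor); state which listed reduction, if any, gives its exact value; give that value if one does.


Structural cue: t_0 being -2/5, the factorial ratio (C = -2/5) (k+a-1)!/(a-1)! is a rising factorial (a)_k.
Term ratio: r(k) = (1/4) * (k+1) (k+1) / [(k+14/5) (k+1)] - poly over poly, x = (1/4) from leading terms; C = -2/5 at k = 0.

Reduced: x = 1/4, 2F1, upper = {1, 1}, lower = {14/5}, C = -2/5. Verdict: none here - no I1-I6 shape fits x = 1/4 with lower {14/5}.
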